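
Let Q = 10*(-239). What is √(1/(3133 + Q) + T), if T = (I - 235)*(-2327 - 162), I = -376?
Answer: √839544526914/743 ≈ 1233.2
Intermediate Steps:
Q = -2390
T = 1520779 (T = (-376 - 235)*(-2327 - 162) = -611*(-2489) = 1520779)
√(1/(3133 + Q) + T) = √(1/(3133 - 2390) + 1520779) = √(1/743 + 1520779) = √(1129938798/743) = √839544526914/743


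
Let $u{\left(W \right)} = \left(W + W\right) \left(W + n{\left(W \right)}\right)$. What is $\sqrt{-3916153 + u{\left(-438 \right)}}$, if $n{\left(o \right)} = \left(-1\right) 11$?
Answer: $i \sqrt{3522829} \approx 1876.9 i$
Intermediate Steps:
$n{\left(o \right)} = -11$
$u{\left(W \right)} = 2 W \left(-11 + W\right)$ ($u{\left(W \right)} = \left(W + W\right) \left(W - 11\right) = 2 W \left(-11 + W\right)$)
$\sqrt{-3916153 + u{\left(-438 \right)}} = \sqrt{-3916153 + 2 \left(-438\right) \left(-11 - 438\right)} = \sqrt{-3916153 + 2 \left(-438\right) \left(-449\right)} = \sqrt{-3916153 + 393324} = \sqrt{-3522829} = i \sqrt{3522829}$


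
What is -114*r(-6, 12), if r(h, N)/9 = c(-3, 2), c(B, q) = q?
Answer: -2052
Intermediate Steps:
r(h, N) = 18 (r(h, N) = 9*2 = 18)
-114*r(-6, 12) = -114*18 = -2052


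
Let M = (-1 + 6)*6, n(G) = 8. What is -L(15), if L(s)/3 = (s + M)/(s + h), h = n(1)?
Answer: -135/23 ≈ -5.8696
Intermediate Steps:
h = 8
M = 30 (M = 5*6 = 30)
L(s) = 3*(30 + s)/(8 + s) (L(s) = 3*((s + 30)/(s + 8)) = 3*((30 + s)/(8 + s)) = 3*(30 + s)/(8 + s))
-L(15) = -3*(30 + 15)/(8 + 15) = -3*45/23 = -1*135/23 = -135/23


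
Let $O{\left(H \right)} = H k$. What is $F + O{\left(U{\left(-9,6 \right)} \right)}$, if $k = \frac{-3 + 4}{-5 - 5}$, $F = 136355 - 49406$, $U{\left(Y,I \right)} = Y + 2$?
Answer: $\frac{869497}{10} \approx 86950.0$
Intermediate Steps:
$U{\left(Y,I \right)} = 2 + Y$
$F = 86949$ ($F = 136355 - 49406 = 86949$)
$k = - \frac{1}{10}$ ($k = 1 \frac{1}{-10} = 1 \left(- \frac{1}{10}\right) = - \frac{1}{10} \approx -0.1$)
$O{\left(H \right)} = - \frac{H}{10}$ ($O{\left(H \right)} = H \left(- \frac{1}{10}\right) = - \frac{H}{10}$)
$F + O{\left(U{\left(-9,6 \right)} \right)} = 86949 - \frac{2 - 9}{10} = 86949 - - \frac{7}{10} = 86949 + \frac{7}{10} = \frac{869497}{10}$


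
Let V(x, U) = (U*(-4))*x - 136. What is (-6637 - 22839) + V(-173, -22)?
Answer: -44836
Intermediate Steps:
V(x, U) = -136 - 4*U*x (V(x, U) = (-4*U)*x - 136 = -4*U*x - 136 = -136 - 4*U*x)
(-6637 - 22839) + V(-173, -22) = (-6637 - 22839) + (-136 - 4*(-22)*(-173)) = -29476 + (-136 - 15224) = -29476 - 15360 = -44836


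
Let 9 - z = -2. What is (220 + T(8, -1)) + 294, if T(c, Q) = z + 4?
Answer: 529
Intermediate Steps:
z = 11 (z = 9 - 1*(-2) = 9 + 2 = 11)
T(c, Q) = 15 (T(c, Q) = 11 + 4 = 15)
(220 + T(8, -1)) + 294 = (220 + 15) + 294 = 235 + 294 = 529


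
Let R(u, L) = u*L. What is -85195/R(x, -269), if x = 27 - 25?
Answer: 85195/538 ≈ 158.35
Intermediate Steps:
x = 2
R(u, L) = L*u
-85195/R(x, -269) = -85195/((-269*2)) = -85195/(-538) = -85195*(-1/538) = 85195/538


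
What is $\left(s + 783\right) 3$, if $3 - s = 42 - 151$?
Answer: $2685$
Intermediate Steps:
$s = 112$ ($s = 3 - \left(42 - 151\right) = 3 - -109 = 3 + 109 = 112$)
$\left(s + 783\right) 3 = \left(112 + 783\right) 3 = 895 \cdot 3 = 2685$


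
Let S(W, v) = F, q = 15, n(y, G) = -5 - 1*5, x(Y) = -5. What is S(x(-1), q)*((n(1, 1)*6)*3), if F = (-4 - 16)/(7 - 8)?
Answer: -3600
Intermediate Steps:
n(y, G) = -10 (n(y, G) = -5 - 5 = -10)
F = 20 (F = -20/(-1) = -20*(-1) = 20)
S(W, v) = 20
S(x(-1), q)*((n(1, 1)*6)*3) = 20*(-10*6*3) = 20*(-60*3) = 20*(-180) = -3600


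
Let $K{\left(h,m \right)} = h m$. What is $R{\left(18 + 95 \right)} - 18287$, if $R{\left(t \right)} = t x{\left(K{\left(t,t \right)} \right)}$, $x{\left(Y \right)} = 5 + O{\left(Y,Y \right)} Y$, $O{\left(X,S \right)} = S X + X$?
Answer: $235278972378888$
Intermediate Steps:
$O{\left(X,S \right)} = X + S X$
$x{\left(Y \right)} = 5 + Y^{2} \left(1 + Y\right)$ ($x{\left(Y \right)} = 5 + Y \left(1 + Y\right) Y = 5 + Y^{2} \left(1 + Y\right)$)
$R{\left(t \right)} = t \left(5 + t^{4} \left(1 + t^{2}\right)\right)$ ($R{\left(t \right)} = t \left(5 + \left(t t\right)^{2} \left(1 + t t\right)\right) = t \left(5 + \left(t^{2}\right)^{2} \left(1 + t^{2}\right)\right) = t \left(5 + t^{4} \left(1 + t^{2}\right)\right)$)
$R{\left(18 + 95 \right)} - 18287 = \left(18 + 95\right) \left(5 + \left(18 + 95\right)^{4} + \left(18 + 95\right)^{6}\right) - 18287 = 113 \left(5 + 113^{4} + 113^{6}\right) - 18287 = 113 \left(5 + 163047361 + 2081951752609\right) - 18287 = 113 \cdot 2082114799975 - 18287 = 235278972397175 - 18287 = 235278972378888$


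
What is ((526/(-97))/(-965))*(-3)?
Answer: -1578/93605 ≈ -0.016858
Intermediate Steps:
((526/(-97))/(-965))*(-3) = ((526*(-1/97))*(-1/965))*(-3) = -526/97*(-1/965)*(-3) = (526/93605)*(-3) = -1578/93605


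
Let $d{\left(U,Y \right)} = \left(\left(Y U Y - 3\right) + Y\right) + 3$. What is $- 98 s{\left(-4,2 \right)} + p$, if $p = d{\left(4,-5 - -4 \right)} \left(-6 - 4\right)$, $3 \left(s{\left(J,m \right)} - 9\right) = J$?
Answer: $- \frac{2344}{3} \approx -781.33$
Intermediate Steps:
$s{\left(J,m \right)} = 9 + \frac{J}{3}$
$d{\left(U,Y \right)} = Y + U Y^{2}$ ($d{\left(U,Y \right)} = \left(\left(U Y Y - 3\right) + Y\right) + 3 = \left(\left(U Y^{2} - 3\right) + Y\right) + 3 = \left(\left(-3 + U Y^{2}\right) + Y\right) + 3 = \left(-3 + Y + U Y^{2}\right) + 3 = Y + U Y^{2}$)
$p = -30$ ($p = \left(-5 - -4\right) \left(1 + 4 \left(-5 - -4\right)\right) \left(-6 - 4\right) = \left(-5 + 4\right) \left(1 + 4 \left(-5 + 4\right)\right) \left(-10\right) = - (1 + 4 \left(-1\right)) \left(-10\right) = - (1 - 4) \left(-10\right) = \left(-1\right) \left(-3\right) \left(-10\right) = 3 \left(-10\right) = -30$)
$- 98 s{\left(-4,2 \right)} + p = - 98 \left(9 + \frac{1}{3} \left(-4\right)\right) - 30 = - 98 \left(9 - \frac{4}{3}\right) - 30 = \left(-98\right) \frac{23}{3} - 30 = - \frac{2254}{3} - 30 = - \frac{2344}{3}$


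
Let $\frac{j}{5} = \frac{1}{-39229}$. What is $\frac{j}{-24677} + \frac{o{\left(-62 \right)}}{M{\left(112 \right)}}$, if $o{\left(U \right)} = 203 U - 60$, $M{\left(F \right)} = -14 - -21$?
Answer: $- \frac{12242011301283}{6776378231} \approx -1806.6$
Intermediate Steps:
$M{\left(F \right)} = 7$ ($M{\left(F \right)} = -14 + 21 = 7$)
$o{\left(U \right)} = -60 + 203 U$
$j = - \frac{5}{39229}$ ($j = \frac{5}{-39229} = 5 \left(- \frac{1}{39229}\right) = - \frac{5}{39229} \approx -0.00012746$)
$\frac{j}{-24677} + \frac{o{\left(-62 \right)}}{M{\left(112 \right)}} = - \frac{5}{39229 \left(-24677\right)} + \frac{-60 + 203 \left(-62\right)}{7} = \left(- \frac{5}{39229}\right) \left(- \frac{1}{24677}\right) + \left(-60 - 12586\right) \frac{1}{7} = \frac{5}{968054033} - \frac{12646}{7} = - \frac{12242011301283}{6776378231}$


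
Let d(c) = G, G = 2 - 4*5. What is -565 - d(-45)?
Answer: -547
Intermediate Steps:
G = -18 (G = 2 - 20 = -18)
d(c) = -18
-565 - d(-45) = -565 - 1*(-18) = -565 + 18 = -547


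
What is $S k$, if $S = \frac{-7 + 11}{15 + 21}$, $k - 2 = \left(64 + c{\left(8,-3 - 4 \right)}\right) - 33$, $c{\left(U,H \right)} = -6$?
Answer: $3$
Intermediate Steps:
$k = 27$ ($k = 2 + \left(\left(64 - 6\right) - 33\right) = 2 + \left(58 - 33\right) = 2 + 25 = 27$)
$S = \frac{1}{9}$ ($S = \frac{4}{36} = 4 \cdot \frac{1}{36} = \frac{1}{9} \approx 0.11111$)
$S k = \frac{1}{9} \cdot 27 = 3$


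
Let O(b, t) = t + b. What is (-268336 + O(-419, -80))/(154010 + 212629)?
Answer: -38405/52377 ≈ -0.73324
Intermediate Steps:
O(b, t) = b + t
(-268336 + O(-419, -80))/(154010 + 212629) = (-268336 + (-419 - 80))/(154010 + 212629) = (-268336 - 499)/366639 = -268835*1/366639 = -38405/52377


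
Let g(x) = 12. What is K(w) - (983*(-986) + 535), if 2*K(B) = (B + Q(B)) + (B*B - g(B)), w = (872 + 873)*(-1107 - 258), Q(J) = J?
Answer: 5673563879169/2 ≈ 2.8368e+12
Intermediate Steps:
w = -2381925 (w = 1745*(-1365) = -2381925)
K(B) = -6 + B + B**2/2 (K(B) = ((B + B) + (B*B - 1*12))/2 = (2*B + (B**2 - 12))/2 = (2*B + (-12 + B**2))/2 = (-12 + B**2 + 2*B)/2 = -6 + B + B**2/2)
K(w) - (983*(-986) + 535) = (-6 - 2381925 + (1/2)*(-2381925)**2) - (983*(-986) + 535) = (-6 - 2381925 + (1/2)*5673566705625) - (-969238 + 535) = (-6 - 2381925 + 5673566705625/2) - 1*(-968703) = 5673561941763/2 + 968703 = 5673563879169/2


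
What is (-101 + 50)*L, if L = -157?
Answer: 8007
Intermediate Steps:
(-101 + 50)*L = (-101 + 50)*(-157) = -51*(-157) = 8007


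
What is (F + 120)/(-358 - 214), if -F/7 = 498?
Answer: 153/26 ≈ 5.8846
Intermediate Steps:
F = -3486 (F = -7*498 = -3486)
(F + 120)/(-358 - 214) = (-3486 + 120)/(-358 - 214) = -3366/(-572) = -3366*(-1/572) = 153/26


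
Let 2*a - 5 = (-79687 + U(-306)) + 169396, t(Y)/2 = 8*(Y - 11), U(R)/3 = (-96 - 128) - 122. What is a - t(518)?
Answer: 36226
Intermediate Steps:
U(R) = -1038 (U(R) = 3*((-96 - 128) - 122) = 3*(-224 - 122) = 3*(-346) = -1038)
t(Y) = -176 + 16*Y (t(Y) = 2*(8*(Y - 11)) = 2*(8*(-11 + Y)) = 2*(-88 + 8*Y) = -176 + 16*Y)
a = 44338 (a = 5/2 + ((-79687 - 1038) + 169396)/2 = 5/2 + (-80725 + 169396)/2 = 5/2 + (1/2)*88671 = 5/2 + 88671/2 = 44338)
a - t(518) = 44338 - (-176 + 16*518) = 44338 - (-176 + 8288) = 44338 - 1*8112 = 44338 - 8112 = 36226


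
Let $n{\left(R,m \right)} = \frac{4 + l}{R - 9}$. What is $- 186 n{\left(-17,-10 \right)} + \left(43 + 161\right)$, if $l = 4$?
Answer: $\frac{3396}{13} \approx 261.23$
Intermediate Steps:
$n{\left(R,m \right)} = \frac{8}{-9 + R}$ ($n{\left(R,m \right)} = \frac{4 + 4}{R - 9} = \frac{8}{-9 + R}$)
$- 186 n{\left(-17,-10 \right)} + \left(43 + 161\right) = - 186 \frac{8}{-9 - 17} + \left(43 + 161\right) = - 186 \frac{8}{-26} + 204 = - 186 \cdot 8 \left(- \frac{1}{26}\right) + 204 = \left(-186\right) \left(- \frac{4}{13}\right) + 204 = \frac{744}{13} + 204 = \frac{3396}{13}$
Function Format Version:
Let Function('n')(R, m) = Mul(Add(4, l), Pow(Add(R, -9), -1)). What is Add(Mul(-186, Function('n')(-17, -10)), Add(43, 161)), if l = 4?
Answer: Rational(3396, 13) ≈ 261.23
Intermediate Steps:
Function('n')(R, m) = Mul(8, Pow(Add(-9, R), -1)) (Function('n')(R, m) = Mul(Add(4, 4), Pow(Add(R, -9), -1)) = Mul(8, Pow(Add(-9, R), -1)))
Add(Mul(-186, Function('n')(-17, -10)), Add(43, 161)) = Add(Mul(-186, Mul(8, Pow(Add(-9, -17), -1))), Add(43, 161)) = Add(Mul(-186, Mul(8, Pow(-26, -1))), 204) = Add(Mul(-186, Mul(8, Rational(-1, 26))), 204) = Add(Mul(-186, Rational(-4, 13)), 204) = Add(Rational(744, 13), 204) = Rational(3396, 13)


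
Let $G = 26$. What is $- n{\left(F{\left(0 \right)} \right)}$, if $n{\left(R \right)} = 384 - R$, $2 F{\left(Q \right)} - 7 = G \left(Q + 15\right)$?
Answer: $- \frac{371}{2} \approx -185.5$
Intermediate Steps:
$F{\left(Q \right)} = \frac{397}{2} + 13 Q$ ($F{\left(Q \right)} = \frac{7}{2} + \frac{26 \left(Q + 15\right)}{2} = \frac{7}{2} + \frac{26 \left(15 + Q\right)}{2} = \frac{7}{2} + \frac{390 + 26 Q}{2} = \frac{7}{2} + \left(195 + 13 Q\right) = \frac{397}{2} + 13 Q$)
$- n{\left(F{\left(0 \right)} \right)} = - (384 - \left(\frac{397}{2} + 13 \cdot 0\right)) = - (384 - \left(\frac{397}{2} + 0\right)) = - (384 - \frac{397}{2}) = \left(-1\right) \frac{371}{2} = - \frac{371}{2}$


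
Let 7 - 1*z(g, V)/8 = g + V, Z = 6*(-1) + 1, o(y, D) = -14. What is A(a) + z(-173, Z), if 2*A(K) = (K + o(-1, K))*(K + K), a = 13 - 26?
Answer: 1831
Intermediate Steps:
Z = -5 (Z = -6 + 1 = -5)
a = -13
A(K) = K*(-14 + K) (A(K) = ((K - 14)*(K + K))/2 = ((-14 + K)*(2*K))/2 = (2*K*(-14 + K))/2 = K*(-14 + K))
z(g, V) = 56 - 8*V - 8*g (z(g, V) = 56 - 8*(g + V) = 56 - 8*(V + g) = 56 + (-8*V - 8*g) = 56 - 8*V - 8*g)
A(a) + z(-173, Z) = -13*(-14 - 13) + (56 - 8*(-5) - 8*(-173)) = -13*(-27) + (56 + 40 + 1384) = 351 + 1480 = 1831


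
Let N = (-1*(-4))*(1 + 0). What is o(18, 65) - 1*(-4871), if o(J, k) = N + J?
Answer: 4893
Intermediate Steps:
N = 4 (N = 4*1 = 4)
o(J, k) = 4 + J
o(18, 65) - 1*(-4871) = (4 + 18) - 1*(-4871) = 22 + 4871 = 4893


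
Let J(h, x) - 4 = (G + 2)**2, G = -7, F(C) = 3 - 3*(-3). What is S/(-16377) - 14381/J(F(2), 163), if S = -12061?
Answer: -235167868/474933 ≈ -495.16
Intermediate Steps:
F(C) = 12 (F(C) = 3 + 9 = 12)
J(h, x) = 29 (J(h, x) = 4 + (-7 + 2)**2 = 4 + (-5)**2 = 4 + 25 = 29)
S/(-16377) - 14381/J(F(2), 163) = -12061/(-16377) - 14381/29 = -12061*(-1/16377) - 14381*1/29 = 12061/16377 - 14381/29 = -235167868/474933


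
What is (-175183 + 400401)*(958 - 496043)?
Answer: -111502053530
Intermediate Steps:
(-175183 + 400401)*(958 - 496043) = 225218*(-495085) = -111502053530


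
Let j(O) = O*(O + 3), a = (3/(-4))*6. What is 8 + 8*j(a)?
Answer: 62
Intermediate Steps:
a = -9/2 (a = (3*(-1/4))*6 = -3/4*6 = -9/2 ≈ -4.5000)
j(O) = O*(3 + O)
8 + 8*j(a) = 8 + 8*(-9*(3 - 9/2)/2) = 8 + 8*(-9/2*(-3/2)) = 8 + 8*(27/4) = 8 + 54 = 62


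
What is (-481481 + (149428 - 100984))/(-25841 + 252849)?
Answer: -433037/227008 ≈ -1.9076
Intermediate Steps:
(-481481 + (149428 - 100984))/(-25841 + 252849) = (-481481 + 48444)/227008 = -433037*1/227008 = -433037/227008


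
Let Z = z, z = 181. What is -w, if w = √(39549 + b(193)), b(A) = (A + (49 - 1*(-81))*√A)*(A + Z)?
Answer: -√(111731 + 48620*√193) ≈ -887.23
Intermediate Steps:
Z = 181
b(A) = (181 + A)*(A + 130*√A) (b(A) = (A + (49 - 1*(-81))*√A)*(A + 181) = (A + (49 + 81)*√A)*(181 + A) = (A + 130*√A)*(181 + A) = (181 + A)*(A + 130*√A))
w = √(111731 + 48620*√193) (w = √(39549 + (193² + 130*193^(3/2) + 181*193 + 23530*√193)) = √(39549 + (37249 + 130*(193*√193) + 34933 + 23530*√193)) = √(39549 + (37249 + 25090*√193 + 34933 + 23530*√193)) = √(39549 + (72182 + 48620*√193)) = √(111731 + 48620*√193) ≈ 887.23)
-w = -√(111731 + 48620*√193)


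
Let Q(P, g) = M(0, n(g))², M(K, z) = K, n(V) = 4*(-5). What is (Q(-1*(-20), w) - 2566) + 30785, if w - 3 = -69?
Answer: 28219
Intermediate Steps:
w = -66 (w = 3 - 69 = -66)
n(V) = -20
Q(P, g) = 0 (Q(P, g) = 0² = 0)
(Q(-1*(-20), w) - 2566) + 30785 = (0 - 2566) + 30785 = -2566 + 30785 = 28219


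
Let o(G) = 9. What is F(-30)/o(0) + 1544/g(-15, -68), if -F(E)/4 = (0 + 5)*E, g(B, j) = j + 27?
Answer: 3568/123 ≈ 29.008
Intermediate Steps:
g(B, j) = 27 + j
F(E) = -20*E (F(E) = -4*(0 + 5)*E = -20*E)
F(-30)/o(0) + 1544/g(-15, -68) = -20*(-30)/9 + 1544/(27 - 68) = 600*(⅑) + 1544/(-41) = 200/3 + 1544*(-1/41) = 200/3 - 1544/41 = 3568/123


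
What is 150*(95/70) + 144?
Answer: 2433/7 ≈ 347.57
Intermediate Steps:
150*(95/70) + 144 = 150*(95*(1/70)) + 144 = 150*(19/14) + 144 = 1425/7 + 144 = 2433/7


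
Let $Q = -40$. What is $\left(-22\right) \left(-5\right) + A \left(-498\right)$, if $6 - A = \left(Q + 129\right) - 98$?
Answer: $-7360$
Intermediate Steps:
$A = 15$ ($A = 6 - \left(\left(-40 + 129\right) - 98\right) = 6 - \left(89 - 98\right) = 6 - -9 = 6 + 9 = 15$)
$\left(-22\right) \left(-5\right) + A \left(-498\right) = \left(-22\right) \left(-5\right) + 15 \left(-498\right) = 110 - 7470 = -7360$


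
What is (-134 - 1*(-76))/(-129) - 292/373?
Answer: -16034/48117 ≈ -0.33323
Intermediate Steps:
(-134 - 1*(-76))/(-129) - 292/373 = (-134 + 76)*(-1/129) - 292*1/373 = -58*(-1/129) - 292/373 = 58/129 - 292/373 = -16034/48117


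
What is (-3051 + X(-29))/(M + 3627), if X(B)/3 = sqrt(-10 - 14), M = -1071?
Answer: -339/284 + I*sqrt(6)/426 ≈ -1.1937 + 0.00575*I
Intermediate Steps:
X(B) = 6*I*sqrt(6) (X(B) = 3*sqrt(-10 - 14) = 3*sqrt(-24) = 3*(2*I*sqrt(6)) = 6*I*sqrt(6))
(-3051 + X(-29))/(M + 3627) = (-3051 + 6*I*sqrt(6))/(-1071 + 3627) = (-3051 + 6*I*sqrt(6))/2556 = (-3051 + 6*I*sqrt(6))*(1/2556) = -339/284 + I*sqrt(6)/426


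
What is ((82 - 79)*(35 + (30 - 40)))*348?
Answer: 26100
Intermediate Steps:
((82 - 79)*(35 + (30 - 40)))*348 = (3*(35 - 10))*348 = (3*25)*348 = 75*348 = 26100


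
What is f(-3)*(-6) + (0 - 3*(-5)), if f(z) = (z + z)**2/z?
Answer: 87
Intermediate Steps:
f(z) = 4*z (f(z) = (2*z)**2/z = (4*z**2)/z = 4*z)
f(-3)*(-6) + (0 - 3*(-5)) = (4*(-3))*(-6) + (0 - 3*(-5)) = -12*(-6) + (0 + 15) = 72 + 15 = 87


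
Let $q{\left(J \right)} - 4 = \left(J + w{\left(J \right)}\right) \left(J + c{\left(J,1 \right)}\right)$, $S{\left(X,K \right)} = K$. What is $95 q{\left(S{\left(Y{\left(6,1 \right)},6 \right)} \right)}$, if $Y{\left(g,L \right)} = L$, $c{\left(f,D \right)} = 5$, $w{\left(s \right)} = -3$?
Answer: $3515$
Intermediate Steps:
$q{\left(J \right)} = 4 + \left(-3 + J\right) \left(5 + J\right)$ ($q{\left(J \right)} = 4 + \left(J - 3\right) \left(J + 5\right) = 4 + \left(-3 + J\right) \left(5 + J\right)$)
$95 q{\left(S{\left(Y{\left(6,1 \right)},6 \right)} \right)} = 95 \left(-11 + 6^{2} + 2 \cdot 6\right) = 95 \left(-11 + 36 + 12\right) = 95 \cdot 37 = 3515$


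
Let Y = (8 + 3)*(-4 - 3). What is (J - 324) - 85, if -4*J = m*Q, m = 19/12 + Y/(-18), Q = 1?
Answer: -59107/144 ≈ -410.47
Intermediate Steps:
Y = -77 (Y = 11*(-7) = -77)
m = 211/36 (m = 19/12 - 77/(-18) = 19*(1/12) - 77*(-1/18) = 19/12 + 77/18 = 211/36 ≈ 5.8611)
J = -211/144 ≈ -1.4653
(J - 324) - 85 = (-211/144 - 324) - 85 = -46867/144 - 85 = -59107/144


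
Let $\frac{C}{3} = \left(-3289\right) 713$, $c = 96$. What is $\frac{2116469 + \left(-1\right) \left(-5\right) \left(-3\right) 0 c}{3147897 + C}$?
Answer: $- \frac{2116469}{3887274} \approx -0.54446$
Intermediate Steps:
$C = -7035171$ ($C = 3 \left(\left(-3289\right) 713\right) = 3 \left(-2345057\right) = -7035171$)
$\frac{2116469 + \left(-1\right) \left(-5\right) \left(-3\right) 0 c}{3147897 + C} = \frac{2116469 + \left(-1\right) \left(-5\right) \left(-3\right) 0 \cdot 96}{3147897 - 7035171} = \frac{2116469 + 5 \left(-3\right) 0 \cdot 96}{-3887274} = \left(2116469 + \left(-15\right) 0 \cdot 96\right) \left(- \frac{1}{3887274}\right) = \left(2116469 + 0 \cdot 96\right) \left(- \frac{1}{3887274}\right) = \left(2116469 + 0\right) \left(- \frac{1}{3887274}\right) = 2116469 \left(- \frac{1}{3887274}\right) = - \frac{2116469}{3887274}$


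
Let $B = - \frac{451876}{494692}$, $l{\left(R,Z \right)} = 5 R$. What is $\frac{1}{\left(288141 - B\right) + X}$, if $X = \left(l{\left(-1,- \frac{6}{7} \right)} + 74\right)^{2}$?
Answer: $\frac{123673}{36224182015} \approx 3.4141 \cdot 10^{-6}$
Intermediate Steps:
$B = - \frac{112969}{123673}$ ($B = \left(-451876\right) \frac{1}{494692} = - \frac{112969}{123673} \approx -0.91345$)
$X = 4761$ ($X = \left(5 \left(-1\right) + 74\right)^{2} = \left(-5 + 74\right)^{2} = 69^{2} = 4761$)
$\frac{1}{\left(288141 - B\right) + X} = \frac{1}{\left(288141 - - \frac{112969}{123673}\right) + 4761} = \frac{1}{\left(288141 + \frac{112969}{123673}\right) + 4761} = \frac{1}{\frac{35635374862}{123673} + 4761} = \frac{1}{\frac{36224182015}{123673}} = \frac{123673}{36224182015}$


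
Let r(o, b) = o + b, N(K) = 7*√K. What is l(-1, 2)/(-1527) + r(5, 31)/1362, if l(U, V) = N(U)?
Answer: 6/227 - 7*I/1527 ≈ 0.026432 - 0.0045841*I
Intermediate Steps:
r(o, b) = b + o
l(U, V) = 7*√U
l(-1, 2)/(-1527) + r(5, 31)/1362 = (7*√(-1))/(-1527) + (31 + 5)/1362 = (7*I)*(-1/1527) + 36*(1/1362) = -7*I/1527 + 6/227 = 6/227 - 7*I/1527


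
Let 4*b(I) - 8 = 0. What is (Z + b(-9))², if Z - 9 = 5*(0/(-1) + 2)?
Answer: 441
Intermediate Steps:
b(I) = 2 (b(I) = 2 + (¼)*0 = 2 + 0 = 2)
Z = 19 (Z = 9 + 5*(0/(-1) + 2) = 9 + 5*(0*(-1) + 2) = 9 + 5*(0 + 2) = 9 + 5*2 = 9 + 10 = 19)
(Z + b(-9))² = (19 + 2)² = 21² = 441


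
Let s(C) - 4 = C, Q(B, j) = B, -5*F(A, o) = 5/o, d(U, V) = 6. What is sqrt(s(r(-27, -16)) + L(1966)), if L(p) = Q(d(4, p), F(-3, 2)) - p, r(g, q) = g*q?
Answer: 2*I*sqrt(381) ≈ 39.038*I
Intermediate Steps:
F(A, o) = -1/o
s(C) = 4 + C
L(p) = 6 - p
sqrt(s(r(-27, -16)) + L(1966)) = sqrt((4 - 27*(-16)) + (6 - 1*1966)) = sqrt((4 + 432) + (6 - 1966)) = sqrt(436 - 1960) = sqrt(-1524) = 2*I*sqrt(381)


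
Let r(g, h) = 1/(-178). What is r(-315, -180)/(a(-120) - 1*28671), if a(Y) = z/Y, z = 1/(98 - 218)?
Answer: 7200/36744753511 ≈ 1.9595e-7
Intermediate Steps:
r(g, h) = -1/178
z = -1/120 (z = 1/(-120) = -1/120 ≈ -0.0083333)
a(Y) = -1/(120*Y)
r(-315, -180)/(a(-120) - 1*28671) = -1/(178*(-1/120/(-120) - 1*28671)) = -1/(178*(-1/120*(-1/120) - 28671)) = -1/(178*(1/14400 - 28671)) = -1/(178*(-412862399/14400)) = -1/178*(-14400/412862399) = 7200/36744753511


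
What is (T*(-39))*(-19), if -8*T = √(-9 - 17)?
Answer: -741*I*√26/8 ≈ -472.3*I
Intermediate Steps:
T = -I*√26/8 (T = -√(-9 - 17)/8 = -I*√26/8 ≈ -0.63738*I)
(T*(-39))*(-19) = (-I*√26/8*(-39))*(-19) = (39*I*√26/8)*(-19) = -741*I*√26/8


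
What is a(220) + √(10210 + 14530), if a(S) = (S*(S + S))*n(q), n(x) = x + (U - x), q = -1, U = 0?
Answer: 2*√6185 ≈ 157.29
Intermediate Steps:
n(x) = 0 (n(x) = x + (0 - x) = x - x = 0)
a(S) = 0 (a(S) = (S*(S + S))*0 = (S*(2*S))*0 = (2*S²)*0 = 0)
a(220) + √(10210 + 14530) = 0 + √(10210 + 14530) = 0 + √24740 = 0 + 2*√6185 = 2*√6185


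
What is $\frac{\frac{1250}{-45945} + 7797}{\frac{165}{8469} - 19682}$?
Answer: $- \frac{67419246403}{170187113553} \approx -0.39615$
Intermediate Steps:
$\frac{\frac{1250}{-45945} + 7797}{\frac{165}{8469} - 19682} = \frac{1250 \left(- \frac{1}{45945}\right) + 7797}{165 \cdot \frac{1}{8469} - 19682} = \frac{- \frac{250}{9189} + 7797}{\frac{55}{2823} - 19682} = \frac{71646383}{9189 \left(- \frac{55562231}{2823}\right)} = \frac{71646383}{9189} \left(- \frac{2823}{55562231}\right) = - \frac{67419246403}{170187113553}$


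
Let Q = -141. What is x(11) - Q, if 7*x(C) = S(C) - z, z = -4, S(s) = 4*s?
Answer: 1035/7 ≈ 147.86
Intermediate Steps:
x(C) = 4/7 + 4*C/7 (x(C) = (4*C - 1*(-4))/7 = (4*C + 4)/7 = (4 + 4*C)/7 = 4/7 + 4*C/7)
x(11) - Q = (4/7 + (4/7)*11) - 1*(-141) = (4/7 + 44/7) + 141 = 48/7 + 141 = 1035/7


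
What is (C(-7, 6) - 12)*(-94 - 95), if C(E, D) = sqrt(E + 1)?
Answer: 2268 - 189*I*sqrt(6) ≈ 2268.0 - 462.95*I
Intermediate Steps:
C(E, D) = sqrt(1 + E)
(C(-7, 6) - 12)*(-94 - 95) = (sqrt(1 - 7) - 12)*(-94 - 95) = (sqrt(-6) - 12)*(-189) = (I*sqrt(6) - 12)*(-189) = (-12 + I*sqrt(6))*(-189) = 2268 - 189*I*sqrt(6)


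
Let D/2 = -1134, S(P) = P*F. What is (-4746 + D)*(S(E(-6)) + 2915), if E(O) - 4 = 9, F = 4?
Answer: -20810538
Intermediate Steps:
E(O) = 13 (E(O) = 4 + 9 = 13)
S(P) = 4*P (S(P) = P*4 = 4*P)
D = -2268 (D = 2*(-1134) = -2268)
(-4746 + D)*(S(E(-6)) + 2915) = (-4746 - 2268)*(4*13 + 2915) = -7014*(52 + 2915) = -7014*2967 = -20810538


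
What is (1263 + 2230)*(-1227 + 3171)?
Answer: 6790392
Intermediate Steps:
(1263 + 2230)*(-1227 + 3171) = 3493*1944 = 6790392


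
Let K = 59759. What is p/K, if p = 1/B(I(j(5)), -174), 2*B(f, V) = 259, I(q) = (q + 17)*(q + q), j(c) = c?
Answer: 2/15477581 ≈ 1.2922e-7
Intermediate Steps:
I(q) = 2*q*(17 + q) (I(q) = (17 + q)*(2*q) = 2*q*(17 + q))
B(f, V) = 259/2 (B(f, V) = (½)*259 = 259/2)
p = 2/259 (p = 1/(259/2) = 2/259 ≈ 0.0077220)
p/K = (2/259)/59759 = (2/259)*(1/59759) = 2/15477581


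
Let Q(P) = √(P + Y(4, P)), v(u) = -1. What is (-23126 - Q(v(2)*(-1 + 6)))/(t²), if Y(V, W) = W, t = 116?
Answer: -11563/6728 - I*√10/13456 ≈ -1.7186 - 0.00023501*I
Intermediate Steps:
Q(P) = √2*√P (Q(P) = √(P + P) = √(2*P) = √2*√P)
(-23126 - Q(v(2)*(-1 + 6)))/(t²) = (-23126 - √2*√(-(-1 + 6)))/(116²) = (-23126 - √2*√(-1*5))/13456 = (-23126 - √2*√(-5))*(1/13456) = (-23126 - √2*I*√5)*(1/13456) = (-23126 - I*√10)*(1/13456) = -11563/6728 - I*√10/13456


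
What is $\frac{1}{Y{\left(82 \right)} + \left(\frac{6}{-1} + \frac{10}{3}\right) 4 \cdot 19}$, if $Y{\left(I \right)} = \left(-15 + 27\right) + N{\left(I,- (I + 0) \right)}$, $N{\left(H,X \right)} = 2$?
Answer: $- \frac{3}{566} \approx -0.0053004$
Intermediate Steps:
$Y{\left(I \right)} = 14$ ($Y{\left(I \right)} = \left(-15 + 27\right) + 2 = 12 + 2 = 14$)
$\frac{1}{Y{\left(82 \right)} + \left(\frac{6}{-1} + \frac{10}{3}\right) 4 \cdot 19} = \frac{1}{14 + \left(\frac{6}{-1} + \frac{10}{3}\right) 4 \cdot 19} = \frac{1}{14 + \left(6 \left(-1\right) + 10 \cdot \frac{1}{3}\right) 4 \cdot 19} = \frac{1}{14 + \left(-6 + \frac{10}{3}\right) 4 \cdot 19} = \frac{1}{14 + \left(- \frac{8}{3}\right) 4 \cdot 19} = \frac{1}{14 - \frac{608}{3}} = \frac{1}{- \frac{566}{3}} = - \frac{3}{566}$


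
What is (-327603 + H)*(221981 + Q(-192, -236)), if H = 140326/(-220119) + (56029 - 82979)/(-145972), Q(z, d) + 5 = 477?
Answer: -390267671032133773263/5355201778 ≈ -7.2876e+10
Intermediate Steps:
Q(z, d) = 472 (Q(z, d) = -5 + 477 = 472)
H = -7275729911/16065605334 (H = 140326*(-1/220119) - 26950*(-1/145972) = -140326/220119 + 13475/72986 = -7275729911/16065605334 ≈ -0.45288)
(-327603 + H)*(221981 + Q(-192, -236)) = (-327603 - 7275729911/16065605334)*(221981 + 472) = -5263147779964313/16065605334*222453 = -390267671032133773263/5355201778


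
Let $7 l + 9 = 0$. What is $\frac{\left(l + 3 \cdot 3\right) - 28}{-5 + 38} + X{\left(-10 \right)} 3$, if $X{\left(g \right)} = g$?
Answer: $- \frac{7072}{231} \approx -30.615$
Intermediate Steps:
$l = - \frac{9}{7}$ ($l = - \frac{9}{7} + \frac{1}{7} \cdot 0 = - \frac{9}{7} + 0 = - \frac{9}{7} \approx -1.2857$)
$\frac{\left(l + 3 \cdot 3\right) - 28}{-5 + 38} + X{\left(-10 \right)} 3 = \frac{\left(- \frac{9}{7} + 3 \cdot 3\right) - 28}{-5 + 38} - 30 = \frac{\left(- \frac{9}{7} + 9\right) - 28}{33} - 30 = \left(\frac{54}{7} - 28\right) \frac{1}{33} - 30 = \left(- \frac{142}{7}\right) \frac{1}{33} - 30 = - \frac{142}{231} - 30 = - \frac{7072}{231}$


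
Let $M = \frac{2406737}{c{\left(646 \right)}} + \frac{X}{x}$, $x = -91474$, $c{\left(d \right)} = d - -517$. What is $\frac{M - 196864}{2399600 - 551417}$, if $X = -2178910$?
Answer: $- \frac{10360271710850}{98308792247973} \approx -0.10538$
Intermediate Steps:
$c{\left(d \right)} = 517 + d$ ($c{\left(d \right)} = d + 517 = 517 + d$)
$M = \frac{111343966334}{53192131}$ ($M = \frac{2406737}{517 + 646} - \frac{2178910}{-91474} = \frac{2406737}{1163} - - \frac{1089455}{45737} = 2406737 \cdot \frac{1}{1163} + \frac{1089455}{45737} = \frac{2406737}{1163} + \frac{1089455}{45737} = \frac{111343966334}{53192131} \approx 2093.2$)
$\frac{M - 196864}{2399600 - 551417} = \frac{\frac{111343966334}{53192131} - 196864}{2399600 - 551417} = - \frac{10360271710850}{53192131 \cdot 1848183} = \left(- \frac{10360271710850}{53192131}\right) \frac{1}{1848183} = - \frac{10360271710850}{98308792247973}$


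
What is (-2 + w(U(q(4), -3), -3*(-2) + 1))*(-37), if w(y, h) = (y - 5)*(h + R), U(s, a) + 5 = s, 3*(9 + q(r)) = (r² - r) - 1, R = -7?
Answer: 74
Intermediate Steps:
q(r) = -28/3 - r/3 + r²/3 (q(r) = -9 + ((r² - r) - 1)/3 = -9 + (-1 + r² - r)/3 = -9 + (-⅓ - r/3 + r²/3) = -28/3 - r/3 + r²/3)
U(s, a) = -5 + s
w(y, h) = (-7 + h)*(-5 + y) (w(y, h) = (y - 5)*(h - 7) = (-5 + y)*(-7 + h) = (-7 + h)*(-5 + y))
(-2 + w(U(q(4), -3), -3*(-2) + 1))*(-37) = (-2 + (35 - 7*(-5 + (-28/3 - ⅓*4 + (⅓)*4²)) - 5*(-3*(-2) + 1) + (-3*(-2) + 1)*(-5 + (-28/3 - ⅓*4 + (⅓)*4²))))*(-37) = (-2 + (35 - 7*(-5 + (-28/3 - 4/3 + (⅓)*16)) - 5*(6 + 1) + (6 + 1)*(-5 + (-28/3 - 4/3 + (⅓)*16))))*(-37) = (-2 + (35 - 7*(-5 + (-28/3 - 4/3 + 16/3)) - 5*7 + 7*(-5 + (-28/3 - 4/3 + 16/3))))*(-37) = (-2 + (35 - 7*(-5 - 16/3) - 35 + 7*(-5 - 16/3)))*(-37) = (-2 + (35 - 7*(-31/3) - 35 + 7*(-31/3)))*(-37) = (-2 + (35 + 217/3 - 35 - 217/3))*(-37) = (-2 + 0)*(-37) = -2*(-37) = 74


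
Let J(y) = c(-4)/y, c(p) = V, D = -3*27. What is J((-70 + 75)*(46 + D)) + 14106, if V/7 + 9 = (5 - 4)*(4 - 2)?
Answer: 352657/25 ≈ 14106.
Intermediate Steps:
D = -81
V = -49 (V = -63 + 7*((5 - 4)*(4 - 2)) = -63 + 7*(1*2) = -63 + 7*2 = -63 + 14 = -49)
c(p) = -49
J(y) = -49/y
J((-70 + 75)*(46 + D)) + 14106 = -49*1/((-70 + 75)*(46 - 81)) + 14106 = -49/(5*(-35)) + 14106 = -49/(-175) + 14106 = -49*(-1/175) + 14106 = 7/25 + 14106 = 352657/25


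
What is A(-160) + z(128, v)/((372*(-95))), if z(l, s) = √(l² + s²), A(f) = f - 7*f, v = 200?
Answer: 960 - 2*√881/8835 ≈ 959.99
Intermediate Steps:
A(f) = -6*f
A(-160) + z(128, v)/((372*(-95))) = -6*(-160) + √(128² + 200²)/((372*(-95))) = 960 + √(16384 + 40000)/(-35340) = 960 + √56384*(-1/35340) = 960 + (8*√881)*(-1/35340) = 960 - 2*√881/8835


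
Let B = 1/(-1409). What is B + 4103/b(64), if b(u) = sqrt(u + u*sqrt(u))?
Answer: 5781103/33816 ≈ 170.96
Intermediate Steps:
b(u) = sqrt(u + u**(3/2))
B = -1/1409 ≈ -0.00070972
B + 4103/b(64) = -1/1409 + 4103/(sqrt(64 + 64**(3/2))) = -1/1409 + 4103/(sqrt(64 + 512)) = -1/1409 + 4103/(sqrt(576)) = -1/1409 + 4103/24 = 5781103/33816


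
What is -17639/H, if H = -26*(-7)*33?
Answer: -17639/6006 ≈ -2.9369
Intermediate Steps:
H = 6006 (H = 182*33 = 6006)
-17639/H = -17639/6006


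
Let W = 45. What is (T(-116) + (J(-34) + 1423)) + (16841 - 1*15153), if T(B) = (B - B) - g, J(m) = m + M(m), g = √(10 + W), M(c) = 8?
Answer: 3085 - √55 ≈ 3077.6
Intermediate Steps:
g = √55 (g = √(10 + 45) = √55 ≈ 7.4162)
J(m) = 8 + m (J(m) = m + 8 = 8 + m)
T(B) = -√55 (T(B) = (B - B) - √55 = 0 - √55 = -√55)
(T(-116) + (J(-34) + 1423)) + (16841 - 1*15153) = (-√55 + ((8 - 34) + 1423)) + (16841 - 1*15153) = (-√55 + (-26 + 1423)) + (16841 - 15153) = (-√55 + 1397) + 1688 = (1397 - √55) + 1688 = 3085 - √55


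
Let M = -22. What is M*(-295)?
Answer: 6490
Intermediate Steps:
M*(-295) = -22*(-295) = 6490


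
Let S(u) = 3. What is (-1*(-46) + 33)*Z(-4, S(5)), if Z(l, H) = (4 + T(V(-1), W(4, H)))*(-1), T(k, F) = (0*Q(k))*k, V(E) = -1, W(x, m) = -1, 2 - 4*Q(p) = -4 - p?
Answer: -316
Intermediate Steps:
Q(p) = 3/2 + p/4 (Q(p) = ½ - (-4 - p)/4 = ½ + (1 + p/4) = 3/2 + p/4)
T(k, F) = 0 (T(k, F) = (0*(3/2 + k/4))*k = 0*k = 0)
Z(l, H) = -4 (Z(l, H) = (4 + 0)*(-1) = 4*(-1) = -4)
(-1*(-46) + 33)*Z(-4, S(5)) = (-1*(-46) + 33)*(-4) = (46 + 33)*(-4) = 79*(-4) = -316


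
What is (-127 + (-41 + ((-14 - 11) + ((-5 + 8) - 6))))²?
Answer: 38416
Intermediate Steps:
(-127 + (-41 + ((-14 - 11) + ((-5 + 8) - 6))))² = (-127 + (-41 + (-25 + (3 - 6))))² = (-127 + (-41 + (-25 - 3)))² = (-127 + (-41 - 28))² = (-127 - 69)² = (-196)² = 38416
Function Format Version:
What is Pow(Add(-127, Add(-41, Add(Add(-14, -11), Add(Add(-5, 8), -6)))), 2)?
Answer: 38416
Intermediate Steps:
Pow(Add(-127, Add(-41, Add(Add(-14, -11), Add(Add(-5, 8), -6)))), 2) = Pow(Add(-127, Add(-41, Add(-25, Add(3, -6)))), 2) = Pow(Add(-127, Add(-41, Add(-25, -3))), 2) = Pow(Add(-127, Add(-41, -28)), 2) = Pow(Add(-127, -69), 2) = Pow(-196, 2) = 38416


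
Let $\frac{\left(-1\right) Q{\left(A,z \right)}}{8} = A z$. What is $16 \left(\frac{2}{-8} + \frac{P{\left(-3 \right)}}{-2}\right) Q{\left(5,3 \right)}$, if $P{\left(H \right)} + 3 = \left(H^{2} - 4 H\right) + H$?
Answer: $14880$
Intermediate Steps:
$Q{\left(A,z \right)} = - 8 A z$
$P{\left(H \right)} = -3 + H^{2} - 3 H$ ($P{\left(H \right)} = -3 + \left(\left(H^{2} - 4 H\right) + H\right) = -3 + \left(H^{2} - 3 H\right) = -3 + H^{2} - 3 H$)
$16 \left(\frac{2}{-8} + \frac{P{\left(-3 \right)}}{-2}\right) Q{\left(5,3 \right)} = 16 \left(\frac{2}{-8} + \frac{-3 + \left(-3\right)^{2} - -9}{-2}\right) \left(\left(-8\right) 5 \cdot 3\right) = 16 \left(2 \left(- \frac{1}{8}\right) + \left(-3 + 9 + 9\right) \left(- \frac{1}{2}\right)\right) \left(-120\right) = 16 \left(- \frac{1}{4} + 15 \left(- \frac{1}{2}\right)\right) \left(-120\right) = 16 \left(- \frac{1}{4} - \frac{15}{2}\right) \left(-120\right) = 16 \left(- \frac{31}{4}\right) \left(-120\right) = \left(-124\right) \left(-120\right) = 14880$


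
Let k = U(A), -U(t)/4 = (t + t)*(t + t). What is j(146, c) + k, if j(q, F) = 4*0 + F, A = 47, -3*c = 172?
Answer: -106204/3 ≈ -35401.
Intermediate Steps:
c = -172/3 (c = -1/3*172 = -172/3 ≈ -57.333)
j(q, F) = F (j(q, F) = 0 + F = F)
U(t) = -16*t**2 (U(t) = -4*(t + t)*(t + t) = -4*2*t*2*t = -16*t**2)
k = -35344 (k = -16*47**2 = -16*2209 = -35344)
j(146, c) + k = -172/3 - 35344 = -106204/3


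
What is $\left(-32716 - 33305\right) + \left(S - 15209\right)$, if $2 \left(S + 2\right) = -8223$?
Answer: $- \frac{170687}{2} \approx -85344.0$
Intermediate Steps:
$S = - \frac{8227}{2}$ ($S = -2 + \frac{1}{2} \left(-8223\right) = -2 - \frac{8223}{2} = - \frac{8227}{2} \approx -4113.5$)
$\left(-32716 - 33305\right) + \left(S - 15209\right) = \left(-32716 - 33305\right) - \frac{38645}{2} = -66021 - \frac{38645}{2} = - \frac{170687}{2}$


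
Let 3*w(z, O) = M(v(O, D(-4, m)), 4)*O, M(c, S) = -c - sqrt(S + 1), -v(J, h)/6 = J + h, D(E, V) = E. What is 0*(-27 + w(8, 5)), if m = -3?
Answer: 0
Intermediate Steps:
v(J, h) = -6*J - 6*h (v(J, h) = -6*(J + h) = -6*J - 6*h)
M(c, S) = -c - sqrt(1 + S)
w(z, O) = O*(-24 - sqrt(5) + 6*O)/3 (w(z, O) = ((-(-6*O - 6*(-4)) - sqrt(1 + 4))*O)/3 = ((-(-6*O + 24) - sqrt(5))*O)/3 = ((-(24 - 6*O) - sqrt(5))*O)/3 = (((-24 + 6*O) - sqrt(5))*O)/3 = ((-24 - sqrt(5) + 6*O)*O)/3 = (O*(-24 - sqrt(5) + 6*O))/3 = O*(-24 - sqrt(5) + 6*O)/3)
0*(-27 + w(8, 5)) = 0*(-27 + (1/3)*5*(-24 - sqrt(5) + 6*5)) = 0*(-27 + (1/3)*5*(-24 - sqrt(5) + 30)) = 0*(-27 + (1/3)*5*(6 - sqrt(5))) = 0*(-27 + (10 - 5*sqrt(5)/3)) = 0*(-17 - 5*sqrt(5)/3) = 0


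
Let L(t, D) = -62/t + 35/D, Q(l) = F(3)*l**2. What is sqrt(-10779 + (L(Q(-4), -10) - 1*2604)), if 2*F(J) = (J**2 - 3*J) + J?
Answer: I*sqrt(482007)/6 ≈ 115.71*I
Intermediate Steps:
F(J) = J**2/2 - J (F(J) = ((J**2 - 3*J) + J)/2 = (J**2 - 2*J)/2 = J**2/2 - J)
Q(l) = 3*l**2/2 (Q(l) = ((1/2)*3*(-2 + 3))*l**2 = ((1/2)*3*1)*l**2 = 3*l**2/2)
sqrt(-10779 + (L(Q(-4), -10) - 1*2604)) = sqrt(-10779 + ((-62/((3/2)*(-4)**2) + 35/(-10)) - 1*2604)) = sqrt(-10779 + ((-62/((3/2)*16) + 35*(-1/10)) - 2604)) = sqrt(-10779 + ((-62/24 - 7/2) - 2604)) = sqrt(-10779 + ((-62*1/24 - 7/2) - 2604)) = sqrt(-10779 + ((-31/12 - 7/2) - 2604)) = sqrt(-10779 + (-73/12 - 2604)) = sqrt(-10779 - 31321/12) = sqrt(-160669/12) = I*sqrt(482007)/6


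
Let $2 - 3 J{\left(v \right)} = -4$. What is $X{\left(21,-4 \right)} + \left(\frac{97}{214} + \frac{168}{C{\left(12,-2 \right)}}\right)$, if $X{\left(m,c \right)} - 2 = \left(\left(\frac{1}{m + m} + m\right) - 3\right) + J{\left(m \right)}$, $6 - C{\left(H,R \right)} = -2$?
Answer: $\frac{97693}{2247} \approx 43.477$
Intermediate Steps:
$C{\left(H,R \right)} = 8$ ($C{\left(H,R \right)} = 6 - -2 = 6 + 2 = 8$)
$J{\left(v \right)} = 2$ ($J{\left(v \right)} = \frac{2}{3} - - \frac{4}{3} = \frac{2}{3} + \frac{4}{3} = 2$)
$X{\left(m,c \right)} = 1 + m + \frac{1}{2 m}$ ($X{\left(m,c \right)} = 2 - \left(1 - m - \frac{1}{m + m}\right) = 2 - \left(1 - m - \frac{1}{2 m}\right) = 2 + \left(\left(-3 + m + \frac{1}{2 m}\right) + 2\right) = 2 + \left(-1 + m + \frac{1}{2 m}\right) = 1 + m + \frac{1}{2 m}$)
$X{\left(21,-4 \right)} + \left(\frac{97}{214} + \frac{168}{C{\left(12,-2 \right)}}\right) = \left(1 + 21 + \frac{1}{2 \cdot 21}\right) + \left(\frac{97}{214} + \frac{168}{8}\right) = \left(1 + 21 + \frac{1}{2} \cdot \frac{1}{21}\right) + \left(97 \cdot \frac{1}{214} + 168 \cdot \frac{1}{8}\right) = \left(1 + 21 + \frac{1}{42}\right) + \left(\frac{97}{214} + 21\right) = \frac{925}{42} + \frac{4591}{214} = \frac{97693}{2247}$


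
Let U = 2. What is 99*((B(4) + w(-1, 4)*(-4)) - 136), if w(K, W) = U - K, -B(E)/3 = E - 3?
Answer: -14949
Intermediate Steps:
B(E) = 9 - 3*E (B(E) = -3*(E - 3) = -3*(-3 + E) = 9 - 3*E)
w(K, W) = 2 - K
99*((B(4) + w(-1, 4)*(-4)) - 136) = 99*(((9 - 3*4) + (2 - 1*(-1))*(-4)) - 136) = 99*(((9 - 12) + (2 + 1)*(-4)) - 136) = 99*((-3 + 3*(-4)) - 136) = 99*((-3 - 12) - 136) = 99*(-15 - 136) = 99*(-151) = -14949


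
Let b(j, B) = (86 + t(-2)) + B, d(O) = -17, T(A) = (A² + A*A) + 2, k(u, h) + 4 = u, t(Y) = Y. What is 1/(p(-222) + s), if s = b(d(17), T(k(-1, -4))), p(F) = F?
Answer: -1/86 ≈ -0.011628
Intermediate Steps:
k(u, h) = -4 + u
T(A) = 2 + 2*A² (T(A) = (A² + A²) + 2 = 2*A² + 2 = 2 + 2*A²)
b(j, B) = 84 + B (b(j, B) = (86 - 2) + B = 84 + B)
s = 136 (s = 84 + (2 + 2*(-4 - 1)²) = 84 + (2 + 2*(-5)²) = 84 + (2 + 2*25) = 84 + (2 + 50) = 84 + 52 = 136)
1/(p(-222) + s) = 1/(-222 + 136) = 1/(-86) = -1/86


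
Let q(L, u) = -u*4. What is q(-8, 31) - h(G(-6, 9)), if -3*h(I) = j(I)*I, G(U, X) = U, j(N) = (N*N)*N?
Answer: 308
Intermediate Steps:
j(N) = N³ (j(N) = N²*N = N³)
q(L, u) = -4*u
h(I) = -I⁴/3 (h(I) = -I³*I/3 = -I⁴/3)
q(-8, 31) - h(G(-6, 9)) = -4*31 - (-1)*(-6)⁴/3 = -124 - (-1)*1296/3 = -124 - 1*(-432) = -124 + 432 = 308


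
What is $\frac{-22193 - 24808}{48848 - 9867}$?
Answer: $- \frac{47001}{38981} \approx -1.2057$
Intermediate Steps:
$\frac{-22193 - 24808}{48848 - 9867} = - \frac{47001}{38981}$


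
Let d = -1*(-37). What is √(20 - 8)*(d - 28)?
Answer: 18*√3 ≈ 31.177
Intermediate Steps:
d = 37
√(20 - 8)*(d - 28) = √(20 - 8)*(37 - 28) = √12*9 = (2*√3)*9 = 18*√3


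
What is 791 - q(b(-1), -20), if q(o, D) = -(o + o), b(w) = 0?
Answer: 791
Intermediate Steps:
q(o, D) = -2*o
791 - q(b(-1), -20) = 791 - (-2)*0 = 791 - 1*0 = 791 + 0 = 791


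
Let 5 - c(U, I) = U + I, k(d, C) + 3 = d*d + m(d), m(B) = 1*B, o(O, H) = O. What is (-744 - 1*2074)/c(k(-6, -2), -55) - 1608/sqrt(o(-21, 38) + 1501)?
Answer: -2818/33 - 402*sqrt(370)/185 ≈ -127.19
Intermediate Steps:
m(B) = B
k(d, C) = -3 + d + d**2 (k(d, C) = -3 + (d*d + d) = -3 + (d**2 + d) = -3 + (d + d**2) = -3 + d + d**2)
c(U, I) = 5 - I - U (c(U, I) = 5 - (U + I) = 5 - (I + U) = 5 + (-I - U) = 5 - I - U)
(-744 - 1*2074)/c(k(-6, -2), -55) - 1608/sqrt(o(-21, 38) + 1501) = (-744 - 1*2074)/(5 - 1*(-55) - (-3 - 6 + (-6)**2)) - 1608/sqrt(-21 + 1501) = (-744 - 2074)/(5 + 55 - (-3 - 6 + 36)) - 1608*sqrt(370)/740 = -2818/(5 + 55 - 1*27) - 1608*sqrt(370)/740 = -2818/(5 + 55 - 27) - 402*sqrt(370)/185 = -2818/33 - 402*sqrt(370)/185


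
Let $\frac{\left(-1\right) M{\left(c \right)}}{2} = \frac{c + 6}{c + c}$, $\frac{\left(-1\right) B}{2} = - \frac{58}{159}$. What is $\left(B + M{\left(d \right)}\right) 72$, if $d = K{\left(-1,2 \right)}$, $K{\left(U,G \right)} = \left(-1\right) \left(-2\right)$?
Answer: $- \frac{12480}{53} \approx -235.47$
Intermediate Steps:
$B = \frac{116}{159}$ ($B = - 2 \left(- \frac{58}{159}\right) = - 2 \left(\left(-58\right) \frac{1}{159}\right) = \left(-2\right) \left(- \frac{58}{159}\right) = \frac{116}{159} \approx 0.72956$)
$K{\left(U,G \right)} = 2$
$d = 2$
$M{\left(c \right)} = - \frac{6 + c}{c}$ ($M{\left(c \right)} = - 2 \frac{c + 6}{c + c} = - 2 \frac{6 + c}{2 c} = - \frac{6 + c}{c}$)
$\left(B + M{\left(d \right)}\right) 72 = \left(\frac{116}{159} + \frac{-6 - 2}{2}\right) 72 = \left(\frac{116}{159} + \frac{1}{2} \left(-8\right)\right) 72 = \left(\frac{116}{159} - 4\right) 72 = \left(- \frac{520}{159}\right) 72 = - \frac{12480}{53}$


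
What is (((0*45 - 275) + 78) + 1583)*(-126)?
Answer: -174636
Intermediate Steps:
(((0*45 - 275) + 78) + 1583)*(-126) = (((0 - 275) + 78) + 1583)*(-126) = ((-275 + 78) + 1583)*(-126) = (-197 + 1583)*(-126) = 1386*(-126) = -174636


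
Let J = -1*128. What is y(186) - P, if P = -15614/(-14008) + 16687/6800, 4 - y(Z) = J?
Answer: 89953339/700400 ≈ 128.43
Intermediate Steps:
J = -128
y(Z) = 132 (y(Z) = 4 - 1*(-128) = 4 + 128 = 132)
P = 2499461/700400 (P = -15614*(-1/14008) + 16687*(1/6800) = 7807/7004 + 16687/6800 = 2499461/700400 ≈ 3.5686)
y(186) - P = 132 - 1*2499461/700400 = 132 - 2499461/700400 = 89953339/700400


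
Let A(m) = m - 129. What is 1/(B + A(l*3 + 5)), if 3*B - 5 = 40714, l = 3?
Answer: 1/13458 ≈ 7.4305e-5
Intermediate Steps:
A(m) = -129 + m
B = 13573 (B = 5/3 + (1/3)*40714 = 5/3 + 40714/3 = 13573)
1/(B + A(l*3 + 5)) = 1/(13573 + (-129 + (3*3 + 5))) = 1/(13573 + (-129 + (9 + 5))) = 1/(13573 + (-129 + 14)) = 1/(13573 - 115) = 1/13458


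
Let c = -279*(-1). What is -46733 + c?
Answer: -46454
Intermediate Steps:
c = 279
-46733 + c = -46733 + 279 = -46454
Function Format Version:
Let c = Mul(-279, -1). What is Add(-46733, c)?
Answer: -46454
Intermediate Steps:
c = 279
Add(-46733, c) = Add(-46733, 279) = -46454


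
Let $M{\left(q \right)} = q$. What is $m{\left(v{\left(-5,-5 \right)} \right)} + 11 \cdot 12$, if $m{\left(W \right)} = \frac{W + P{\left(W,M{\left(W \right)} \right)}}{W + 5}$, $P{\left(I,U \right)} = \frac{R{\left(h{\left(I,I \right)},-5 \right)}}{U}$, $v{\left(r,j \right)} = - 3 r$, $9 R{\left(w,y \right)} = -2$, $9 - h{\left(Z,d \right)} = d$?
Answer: $\frac{358423}{2700} \approx 132.75$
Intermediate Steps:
$h{\left(Z,d \right)} = 9 - d$
$R{\left(w,y \right)} = - \frac{2}{9}$ ($R{\left(w,y \right)} = \frac{1}{9} \left(-2\right) = - \frac{2}{9}$)
$P{\left(I,U \right)} = - \frac{2}{9 U}$
$m{\left(W \right)} = \frac{W - \frac{2}{9 W}}{5 + W}$ ($m{\left(W \right)} = \frac{W - \frac{2}{9 W}}{W + 5} = \frac{W - \frac{2}{9 W}}{5 + W}$)
$m{\left(v{\left(-5,-5 \right)} \right)} + 11 \cdot 12 = \frac{- \frac{2}{9} + \left(\left(-3\right) \left(-5\right)\right)^{2}}{\left(-3\right) \left(-5\right) \left(5 - -15\right)} + 11 \cdot 12 = \frac{- \frac{2}{9} + 15^{2}}{15 \left(5 + 15\right)} + 132 = \frac{- \frac{2}{9} + 225}{15 \cdot 20} + 132 = \frac{1}{15} \cdot \frac{1}{20} \cdot \frac{2023}{9} + 132 = \frac{2023}{2700} + 132 = \frac{358423}{2700}$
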